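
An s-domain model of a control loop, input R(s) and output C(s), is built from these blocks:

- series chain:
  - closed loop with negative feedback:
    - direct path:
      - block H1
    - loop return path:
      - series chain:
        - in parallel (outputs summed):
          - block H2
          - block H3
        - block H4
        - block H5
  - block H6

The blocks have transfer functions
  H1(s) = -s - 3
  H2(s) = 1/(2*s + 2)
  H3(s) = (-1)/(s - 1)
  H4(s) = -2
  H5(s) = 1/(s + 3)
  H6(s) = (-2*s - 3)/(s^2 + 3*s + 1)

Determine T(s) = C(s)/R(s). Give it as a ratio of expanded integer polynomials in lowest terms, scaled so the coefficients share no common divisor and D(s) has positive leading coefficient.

1. combine H2, H3 in parallel gives (-s - 3)/(2*s^2 - 2)
2. reduce the series chain (H2+H3), H4, H5 gives 1/(s^2 - 1)
3. collapse the loop (H1 forward, ((H2+H3)*H4*H5) return) gives (-s^3 - 3*s^2 + s + 3)/(s^2 - s - 4)
4. reduce the series chain [H1/(1+H1*((H2+H3)*H4*H5))], H6 - this is the overall T(s), already in the required normalized form

Answer: (2*s^4 + 9*s^3 + 7*s^2 - 9*s - 9)/(s^4 + 2*s^3 - 6*s^2 - 13*s - 4)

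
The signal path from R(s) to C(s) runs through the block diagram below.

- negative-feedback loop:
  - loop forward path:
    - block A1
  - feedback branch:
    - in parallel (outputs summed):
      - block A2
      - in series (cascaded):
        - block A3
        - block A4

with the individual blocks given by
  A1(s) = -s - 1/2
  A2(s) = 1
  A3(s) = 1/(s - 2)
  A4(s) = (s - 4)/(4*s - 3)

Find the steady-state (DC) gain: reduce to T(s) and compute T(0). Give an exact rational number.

1. multiply A3, A4 (series) -> (s - 4)/(4*s^2 - 11*s + 6)
2. parallel reduction of A2, (A3*A4) -> (4*s^2 - 10*s + 2)/(4*s^2 - 11*s + 6)
3. apply the feedback formula to A1, (A2+(A3*A4)) -> (8*s^3 - 18*s^2 + s + 6)/(8*s^3 - 24*s^2 + 16*s - 10)
That last expression is T(s); at s = 0 only the constant terms survive, so T(0) = 6/(-10) = -3/5.

Answer: -3/5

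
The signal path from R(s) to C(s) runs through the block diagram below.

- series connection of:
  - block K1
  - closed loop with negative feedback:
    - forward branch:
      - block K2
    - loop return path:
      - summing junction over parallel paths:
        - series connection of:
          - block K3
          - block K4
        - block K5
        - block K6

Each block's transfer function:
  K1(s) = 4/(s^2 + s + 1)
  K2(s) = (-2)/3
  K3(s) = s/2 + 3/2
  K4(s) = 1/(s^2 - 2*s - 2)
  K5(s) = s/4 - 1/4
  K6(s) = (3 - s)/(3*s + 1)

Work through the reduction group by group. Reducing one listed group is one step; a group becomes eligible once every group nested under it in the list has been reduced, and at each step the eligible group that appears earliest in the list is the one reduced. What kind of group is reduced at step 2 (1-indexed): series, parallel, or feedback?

Answer: parallel

Working:
1. reduce the series chain K3, K4
2. add (K3*K4), K5, K6 (parallel)
3. collapse the loop (K2 forward, ((K3*K4)+K5+K6) return)
4. cascade K1, [K2/(1+K2*((K3*K4)+K5+K6))]
The group at step 2 is a parallel group.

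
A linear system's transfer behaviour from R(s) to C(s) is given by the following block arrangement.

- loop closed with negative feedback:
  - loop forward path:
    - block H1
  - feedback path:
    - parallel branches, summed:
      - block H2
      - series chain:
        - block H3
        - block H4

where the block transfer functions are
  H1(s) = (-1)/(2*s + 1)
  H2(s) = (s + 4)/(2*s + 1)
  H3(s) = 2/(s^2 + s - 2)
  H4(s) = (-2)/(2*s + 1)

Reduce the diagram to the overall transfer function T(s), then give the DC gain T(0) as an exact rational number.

Answer: 1/5

Working:
Step 1 - multiply H3, H4 (series) gives (-4)/(2*s^3 + 3*s^2 - 3*s - 2)
Step 2 - add H2, (H3*H4) (parallel) gives (s^3 + 5*s^2 + 2*s - 12)/(2*s^3 + 3*s^2 - 3*s - 2)
Step 3 - apply the feedback formula to H1, (H2+(H3*H4)) gives (-2*s^3 - 3*s^2 + 3*s + 2)/(4*s^4 + 7*s^3 - 8*s^2 - 9*s + 10)
The step-3 result is T(s). Setting s = 0: T(0) = 2/10 = 1/5.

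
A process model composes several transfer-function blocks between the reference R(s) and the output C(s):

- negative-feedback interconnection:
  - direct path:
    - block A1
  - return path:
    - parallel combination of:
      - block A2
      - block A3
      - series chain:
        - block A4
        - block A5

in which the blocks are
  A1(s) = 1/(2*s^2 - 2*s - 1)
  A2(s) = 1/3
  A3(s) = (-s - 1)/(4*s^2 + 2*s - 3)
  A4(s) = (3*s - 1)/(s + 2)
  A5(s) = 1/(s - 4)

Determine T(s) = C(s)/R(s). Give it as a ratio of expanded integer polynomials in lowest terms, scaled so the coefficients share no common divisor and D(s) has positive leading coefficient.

Step 1: cascade A4, A5 gives (3*s - 1)/(s^2 - 2*s - 8)
Step 2: parallel reduction of A2, A3, (A4*A5) gives (4*s^4 + 27*s^3 - 30*s^2 - 13*s + 57)/(12*s^4 - 18*s^3 - 117*s^2 - 30*s + 72)
Step 3: collapse the loop (A1 forward, (A2+A3+(A4*A5)) return); the result is T(s) itself (integer coefficients, no common factor, positive leading denominator coefficient)

Final answer: (12*s^4 - 18*s^3 - 117*s^2 - 30*s + 72)/(24*s^6 - 60*s^5 - 206*s^4 + 219*s^3 + 291*s^2 - 127*s - 15)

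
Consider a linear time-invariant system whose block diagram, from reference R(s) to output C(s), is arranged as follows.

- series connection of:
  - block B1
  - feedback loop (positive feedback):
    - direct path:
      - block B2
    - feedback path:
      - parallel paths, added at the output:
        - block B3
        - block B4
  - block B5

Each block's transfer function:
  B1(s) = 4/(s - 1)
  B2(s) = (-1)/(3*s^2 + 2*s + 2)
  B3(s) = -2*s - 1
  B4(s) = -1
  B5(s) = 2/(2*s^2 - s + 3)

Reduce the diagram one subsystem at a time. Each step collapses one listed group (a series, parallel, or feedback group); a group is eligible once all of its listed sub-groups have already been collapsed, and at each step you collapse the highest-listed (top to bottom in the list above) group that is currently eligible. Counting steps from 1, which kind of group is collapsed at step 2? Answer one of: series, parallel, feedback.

Reducing step by step:

(1) sum the parallel branches B3, B4
(2) reduce the feedback loop with forward B2 and return (B3+B4)
(3) combine B1, [B2/(1-B2*(B3+B4))], B5 in series
Step 2: feedback.

Answer: feedback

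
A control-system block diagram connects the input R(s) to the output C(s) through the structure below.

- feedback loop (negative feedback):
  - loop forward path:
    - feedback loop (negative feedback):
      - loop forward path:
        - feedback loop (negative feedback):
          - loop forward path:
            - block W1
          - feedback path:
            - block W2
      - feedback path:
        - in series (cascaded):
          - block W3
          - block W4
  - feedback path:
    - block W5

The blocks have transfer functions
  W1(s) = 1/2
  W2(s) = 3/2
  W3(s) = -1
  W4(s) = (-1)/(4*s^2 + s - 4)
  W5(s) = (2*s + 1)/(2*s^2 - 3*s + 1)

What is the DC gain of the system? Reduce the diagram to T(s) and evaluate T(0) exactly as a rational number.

1. close the feedback loop around W1, W2, giving 2/7
2. combine W3, W4 in series, giving 1/(4*s^2 + s - 4)
3. feedback reduction of [W1/(1+W1*W2)], (W3*W4), giving (8*s^2 + 2*s - 8)/(28*s^2 + 7*s - 26)
4. apply the feedback formula to [[W1/(1+W1*W2)]/(1+[W1/(1+W1*W2)]*(W3*W4))], W5, giving (16*s^4 - 20*s^3 - 14*s^2 + 26*s - 8)/(56*s^4 - 54*s^3 - 33*s^2 + 71*s - 34)
The step-4 result is T(s). Setting s = 0: T(0) = -8/(-34) = 4/17.

Therefore the answer is 4/17.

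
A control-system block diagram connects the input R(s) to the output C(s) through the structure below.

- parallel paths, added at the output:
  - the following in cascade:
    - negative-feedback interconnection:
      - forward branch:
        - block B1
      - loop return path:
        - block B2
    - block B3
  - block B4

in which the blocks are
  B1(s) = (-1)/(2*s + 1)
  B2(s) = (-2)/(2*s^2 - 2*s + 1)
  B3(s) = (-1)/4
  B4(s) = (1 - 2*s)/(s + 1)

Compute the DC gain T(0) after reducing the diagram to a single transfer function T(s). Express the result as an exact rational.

The answer is 13/12.

Reasoning:
Step 1. feedback reduction of B1, B2 -> (-2*s^2 + 2*s - 1)/(4*s^3 - 2*s^2 + 3)
Step 2. series reduction of [B1/(1+B1*B2)], B3 -> (2*s^2 - 2*s + 1)/(16*s^3 - 8*s^2 + 12)
Step 3. reduce the parallel group ([B1/(1+B1*B2)]*B3), B4 -> (-32*s^4 + 34*s^3 - 8*s^2 - 25*s + 13)/(16*s^4 + 8*s^3 - 8*s^2 + 12*s + 12)
DC gain: substitute s = 0 into T(s) from step 3: T(0) = 13/12.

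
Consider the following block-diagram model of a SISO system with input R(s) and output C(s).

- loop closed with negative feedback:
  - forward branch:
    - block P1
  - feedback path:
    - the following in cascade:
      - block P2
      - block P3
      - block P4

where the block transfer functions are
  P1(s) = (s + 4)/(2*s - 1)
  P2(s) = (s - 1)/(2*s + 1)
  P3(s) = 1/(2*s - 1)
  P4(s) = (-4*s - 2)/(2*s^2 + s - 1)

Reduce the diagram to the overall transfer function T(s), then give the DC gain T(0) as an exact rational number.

Reducing step by step:

[1] reduce the series chain P2, P3, P4; result (2 - 2*s)/(4*s^3 - 3*s + 1)
[2] feedback reduction of P1, (P2*P3*P4); result (4*s^4 + 16*s^3 - 3*s^2 - 11*s + 4)/(8*s^4 - 4*s^3 - 8*s^2 - s + 7)
DC gain: substitute s = 0 into T(s) from step 2: T(0) = 4/7.

Answer: 4/7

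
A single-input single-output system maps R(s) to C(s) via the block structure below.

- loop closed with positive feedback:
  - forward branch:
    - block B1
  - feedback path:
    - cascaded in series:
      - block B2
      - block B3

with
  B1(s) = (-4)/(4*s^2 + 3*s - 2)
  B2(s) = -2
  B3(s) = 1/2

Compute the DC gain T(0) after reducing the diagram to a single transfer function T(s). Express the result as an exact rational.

Reducing step by step:

1. reduce the series chain B2, B3; result -1
2. collapse the loop (B1 forward, (B2*B3) return); result (-4)/(4*s^2 + 3*s - 6)
The step-2 result is T(s). Setting s = 0: T(0) = -4/(-6) = 2/3.

Answer: 2/3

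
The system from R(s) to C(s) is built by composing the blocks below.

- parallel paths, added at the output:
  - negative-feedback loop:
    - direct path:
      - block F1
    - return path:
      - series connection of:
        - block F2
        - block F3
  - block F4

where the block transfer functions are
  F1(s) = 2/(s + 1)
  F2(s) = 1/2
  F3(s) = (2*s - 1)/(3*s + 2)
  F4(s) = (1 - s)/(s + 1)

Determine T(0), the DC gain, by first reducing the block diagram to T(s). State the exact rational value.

1. reduce the series chain F2, F3 = (2*s - 1)/(6*s + 4)
2. feedback reduction of F1, (F2*F3) = (6*s + 4)/(3*s^2 + 7*s + 1)
3. sum the parallel branches [F1/(1+F1*(F2*F3))], F4 = (-3*s^3 + 2*s^2 + 16*s + 5)/(3*s^3 + 10*s^2 + 8*s + 1)
Step 3 gives the overall T(s). Then T(0) = 5/1 = 5.

Hence the answer: 5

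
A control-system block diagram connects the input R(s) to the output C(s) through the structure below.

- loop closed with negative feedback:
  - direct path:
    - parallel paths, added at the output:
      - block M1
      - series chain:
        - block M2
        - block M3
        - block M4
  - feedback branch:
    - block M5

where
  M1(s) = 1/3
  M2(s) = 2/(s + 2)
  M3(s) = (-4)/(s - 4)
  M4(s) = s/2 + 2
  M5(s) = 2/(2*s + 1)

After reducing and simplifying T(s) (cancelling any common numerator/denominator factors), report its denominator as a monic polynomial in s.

Step 1: cascade M2, M3, M4: (-4*s - 16)/(s^2 - 2*s - 8)
Step 2: combine M1, (M2*M3*M4) in parallel: (s^2 - 14*s - 56)/(3*s^2 - 6*s - 24)
Step 3: close the feedback loop around (M1+(M2*M3*M4)), M5: (2*s^3 - 27*s^2 - 126*s - 56)/(6*s^3 - 7*s^2 - 82*s - 136)
T(s) is the step-3 result (common factors already cancelled). Leading coefficient of the denominator: 6. Divide through by 6 for the monic polynomial.

Answer: s^3 - 7*s^2/6 - 41*s/3 - 68/3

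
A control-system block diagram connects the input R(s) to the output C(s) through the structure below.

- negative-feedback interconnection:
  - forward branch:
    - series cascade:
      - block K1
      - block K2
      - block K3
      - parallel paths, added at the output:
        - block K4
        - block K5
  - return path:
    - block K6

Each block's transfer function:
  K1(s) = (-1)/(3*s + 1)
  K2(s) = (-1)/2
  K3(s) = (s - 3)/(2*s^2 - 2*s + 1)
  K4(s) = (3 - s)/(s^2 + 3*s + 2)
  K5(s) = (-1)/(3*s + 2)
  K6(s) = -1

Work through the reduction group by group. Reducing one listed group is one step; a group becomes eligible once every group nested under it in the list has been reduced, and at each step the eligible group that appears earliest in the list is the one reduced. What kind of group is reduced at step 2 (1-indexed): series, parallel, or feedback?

(1) sum the parallel branches K4, K5
(2) combine K1, K2, K3, (K4+K5) in series
(3) close the feedback loop around (K1*K2*K3*(K4+K5)), K6
So the answer for step 2 is series.

Therefore the answer is series.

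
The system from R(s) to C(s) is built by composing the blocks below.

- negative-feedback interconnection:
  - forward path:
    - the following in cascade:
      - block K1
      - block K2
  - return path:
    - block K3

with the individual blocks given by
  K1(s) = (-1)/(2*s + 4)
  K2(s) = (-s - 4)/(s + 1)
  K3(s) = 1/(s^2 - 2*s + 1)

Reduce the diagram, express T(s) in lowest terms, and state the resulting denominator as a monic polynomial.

(1) multiply K1, K2 (series), giving (s + 4)/(2*s^2 + 6*s + 4)
(2) reduce the feedback loop with forward (K1*K2) and return K3, giving (s^3 + 2*s^2 - 7*s + 4)/(2*s^4 + 2*s^3 - 6*s^2 - s + 8)
That last expression is T(s), already simplified. Scaling its denominator by 1/2 (the reciprocal of the leading coefficient) yields the monic denominator.

Hence the answer: s^4 + s^3 - 3*s^2 - s/2 + 4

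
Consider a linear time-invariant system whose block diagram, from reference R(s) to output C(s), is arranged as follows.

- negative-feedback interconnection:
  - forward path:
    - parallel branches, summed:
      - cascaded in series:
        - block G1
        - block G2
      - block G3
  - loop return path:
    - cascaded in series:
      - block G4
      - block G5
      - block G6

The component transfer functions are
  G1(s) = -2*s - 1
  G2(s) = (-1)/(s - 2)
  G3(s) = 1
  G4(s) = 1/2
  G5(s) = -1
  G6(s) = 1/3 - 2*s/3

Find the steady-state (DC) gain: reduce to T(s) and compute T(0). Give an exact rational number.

First reduce the diagram to T(s).

Step 1 - multiply G1, G2 (series); result (2*s + 1)/(s - 2)
Step 2 - combine (G1*G2), G3 in parallel; result (3*s - 1)/(s - 2)
Step 3 - combine G4, G5, G6 in series; result s/3 - 1/6
Step 4 - reduce the feedback loop with forward ((G1*G2)+G3) and return (G4*G5*G6); result (18*s - 6)/(6*s^2 + s - 11)
DC gain: substitute s = 0 into T(s) from step 4: T(0) = -6/(-11) = 6/11.

Answer: 6/11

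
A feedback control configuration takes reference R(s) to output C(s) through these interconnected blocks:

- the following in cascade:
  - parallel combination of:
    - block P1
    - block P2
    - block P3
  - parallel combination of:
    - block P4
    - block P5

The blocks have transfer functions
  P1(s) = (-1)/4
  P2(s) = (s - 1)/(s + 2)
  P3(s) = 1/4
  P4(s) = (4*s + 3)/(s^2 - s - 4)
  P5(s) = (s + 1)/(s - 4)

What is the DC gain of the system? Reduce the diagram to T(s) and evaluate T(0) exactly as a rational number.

Reducing step by step:

1. reduce the parallel group P1, P2, P3 -> (s - 1)/(s + 2)
2. parallel reduction of P4, P5 -> (s^3 + 4*s^2 - 18*s - 16)/(s^3 - 5*s^2 + 16)
3. cascade (P1+P2+P3), (P4+P5) -> (s^4 + 3*s^3 - 22*s^2 + 2*s + 16)/(s^4 - 3*s^3 - 10*s^2 + 16*s + 32)
The step-3 result is T(s). Setting s = 0: T(0) = 16/32 = 1/2.

Answer: 1/2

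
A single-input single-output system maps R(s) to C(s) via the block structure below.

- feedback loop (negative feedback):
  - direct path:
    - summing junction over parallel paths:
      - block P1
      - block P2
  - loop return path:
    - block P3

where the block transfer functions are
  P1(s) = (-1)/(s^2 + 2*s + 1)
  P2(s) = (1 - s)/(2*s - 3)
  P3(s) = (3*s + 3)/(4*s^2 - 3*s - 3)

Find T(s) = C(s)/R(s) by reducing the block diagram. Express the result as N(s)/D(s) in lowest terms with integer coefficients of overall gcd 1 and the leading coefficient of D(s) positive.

First reduce the diagram to T(s).

1. add P1, P2 (parallel) gives (-s^3 - s^2 - s + 4)/(2*s^3 + s^2 - 4*s - 3)
2. reduce the feedback loop with forward (P1+P2) and return P3: this yields T(s), and no further normalization is needed

Answer: (-4*s^5 - s^4 + 2*s^3 + 22*s^2 - 9*s - 12)/(8*s^5 - 5*s^4 - 31*s^3 - 9*s^2 + 30*s + 21)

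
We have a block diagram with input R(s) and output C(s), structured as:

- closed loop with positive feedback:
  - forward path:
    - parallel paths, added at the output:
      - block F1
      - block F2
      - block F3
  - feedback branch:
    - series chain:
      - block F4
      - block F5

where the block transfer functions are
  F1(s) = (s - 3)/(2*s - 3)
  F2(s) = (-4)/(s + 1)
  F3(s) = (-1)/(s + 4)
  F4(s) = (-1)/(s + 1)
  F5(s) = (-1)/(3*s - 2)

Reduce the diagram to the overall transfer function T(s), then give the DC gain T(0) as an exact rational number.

First reduce the diagram to T(s).

Step 1 - combine F1, F2, F3 in parallel gives (s^3 - 8*s^2 - 30*s + 39)/(2*s^3 + 7*s^2 - 7*s - 12)
Step 2 - cascade F4, F5 gives 1/(3*s^2 + s - 2)
Step 3 - feedback reduction of (F1+F2+F3), (F4*F5) gives (3*s^5 - 23*s^4 - 100*s^3 + 103*s^2 + 99*s - 78)/(6*s^5 + 23*s^4 - 19*s^3 - 49*s^2 + 32*s - 15)
The step-3 result is T(s). Setting s = 0: T(0) = -78/(-15) = 26/5.

Answer: 26/5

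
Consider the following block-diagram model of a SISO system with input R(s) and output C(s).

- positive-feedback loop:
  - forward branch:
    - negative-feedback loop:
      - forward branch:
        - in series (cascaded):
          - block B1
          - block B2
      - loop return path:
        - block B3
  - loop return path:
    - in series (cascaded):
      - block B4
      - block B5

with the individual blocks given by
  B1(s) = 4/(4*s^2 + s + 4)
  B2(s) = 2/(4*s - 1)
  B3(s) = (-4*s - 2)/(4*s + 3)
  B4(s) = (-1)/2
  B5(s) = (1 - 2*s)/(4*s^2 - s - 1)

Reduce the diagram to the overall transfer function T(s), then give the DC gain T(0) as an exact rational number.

Step 1. multiply B1, B2 (series) gives 8/(16*s^3 + 15*s - 4)
Step 2. reduce the feedback loop with forward (B1*B2) and return B3 gives (32*s + 24)/(64*s^4 + 48*s^3 + 60*s^2 - 3*s - 28)
Step 3. reduce the series chain B4, B5 gives (2*s - 1)/(8*s^2 - 2*s - 2)
Step 4. feedback reduction of [(B1*B2)/(1+(B1*B2)*B3)], (B4*B5) gives (128*s^3 + 64*s^2 - 56*s - 24)/(256*s^6 + 128*s^5 + 128*s^4 - 120*s^3 - 201*s^2 + 23*s + 40)
DC gain: substitute s = 0 into T(s) from step 4: T(0) = -24/40 = -3/5.

Answer: -3/5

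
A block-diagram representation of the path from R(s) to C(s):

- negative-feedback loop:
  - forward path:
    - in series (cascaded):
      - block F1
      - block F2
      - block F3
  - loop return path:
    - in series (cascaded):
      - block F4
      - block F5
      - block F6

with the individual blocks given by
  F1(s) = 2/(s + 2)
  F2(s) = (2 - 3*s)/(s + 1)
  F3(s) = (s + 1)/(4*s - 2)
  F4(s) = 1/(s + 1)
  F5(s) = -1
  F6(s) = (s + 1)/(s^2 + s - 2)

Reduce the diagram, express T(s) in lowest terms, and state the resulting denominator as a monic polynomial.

First reduce the diagram to T(s).

Step 1: reduce the series chain F1, F2, F3; result (2 - 3*s)/(2*s^2 + 3*s - 2)
Step 2: multiply F4, F5, F6 (series); result (-1)/(s^2 + s - 2)
Step 3: reduce the feedback loop with forward (F1*F2*F3) and return (F4*F5*F6); result (-3*s^3 - s^2 + 8*s - 4)/(2*s^4 + 5*s^3 - 3*s^2 - 5*s + 2)
That last expression is T(s), already simplified. Scaling its denominator by 1/2 (the reciprocal of the leading coefficient) yields the monic denominator.

Answer: s^4 + 5*s^3/2 - 3*s^2/2 - 5*s/2 + 1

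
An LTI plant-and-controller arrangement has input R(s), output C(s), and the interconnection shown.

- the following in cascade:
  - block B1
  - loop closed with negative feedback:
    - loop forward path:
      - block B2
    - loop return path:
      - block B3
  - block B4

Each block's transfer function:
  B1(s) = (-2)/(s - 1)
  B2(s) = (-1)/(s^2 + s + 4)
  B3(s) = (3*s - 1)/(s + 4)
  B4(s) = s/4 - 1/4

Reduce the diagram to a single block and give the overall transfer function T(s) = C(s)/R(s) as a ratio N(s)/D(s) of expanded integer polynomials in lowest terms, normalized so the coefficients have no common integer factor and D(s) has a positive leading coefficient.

Reducing step by step:

Step 1: close the feedback loop around B2, B3 -> (-s - 4)/(s^3 + 5*s^2 + 5*s + 17)
Step 2: reduce the series chain B1, [B2/(1+B2*B3)], B4, which is the overall transfer function T(s) = C(s)/R(s) in lowest terms

Answer: (s + 4)/(2*s^3 + 10*s^2 + 10*s + 34)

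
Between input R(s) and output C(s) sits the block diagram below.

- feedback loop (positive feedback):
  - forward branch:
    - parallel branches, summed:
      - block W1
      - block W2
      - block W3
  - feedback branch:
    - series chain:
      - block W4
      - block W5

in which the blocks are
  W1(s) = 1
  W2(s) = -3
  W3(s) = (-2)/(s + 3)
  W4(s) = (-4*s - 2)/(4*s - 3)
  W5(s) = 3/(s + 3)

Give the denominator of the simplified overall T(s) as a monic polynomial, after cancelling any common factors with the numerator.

Step 1 - combine W1, W2, W3 in parallel; result (-2*s - 8)/(s + 3)
Step 2 - multiply W4, W5 (series); result (-12*s - 6)/(4*s^2 + 9*s - 9)
Step 3 - close the feedback loop around (W1+W2+W3), (W4*W5); result (-8*s^3 - 50*s^2 - 54*s + 72)/(4*s^3 - 3*s^2 - 90*s - 75)
T(s) is the step-3 result (common factors already cancelled). Leading coefficient of the denominator: 4. Divide through by 4 for the monic polynomial.

Final answer: s^3 - 3*s^2/4 - 45*s/2 - 75/4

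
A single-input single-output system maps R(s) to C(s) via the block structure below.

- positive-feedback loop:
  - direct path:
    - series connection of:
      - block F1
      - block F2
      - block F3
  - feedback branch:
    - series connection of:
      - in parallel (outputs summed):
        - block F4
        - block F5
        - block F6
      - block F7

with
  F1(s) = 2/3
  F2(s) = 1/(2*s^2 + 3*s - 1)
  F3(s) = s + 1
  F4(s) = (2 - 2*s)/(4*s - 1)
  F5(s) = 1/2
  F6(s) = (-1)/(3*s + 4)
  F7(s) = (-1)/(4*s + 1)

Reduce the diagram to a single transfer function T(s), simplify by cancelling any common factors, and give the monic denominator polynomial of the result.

Reducing step by step:

Step 1: cascade F1, F2, F3: (2*s + 2)/(6*s^2 + 9*s - 3)
Step 2: combine F4, F5, F6 in parallel: (s + 14)/(24*s^2 + 26*s - 8)
Step 3: combine (F4+F5+F6), F7 in series: (-s - 14)/(96*s^3 + 128*s^2 - 6*s - 8)
Step 4: apply the feedback formula to (F1*F2*F3), ((F4+F5+F6)*F7): (48*s^4 + 112*s^3 + 61*s^2 - 7*s - 4)/(144*s^5 + 408*s^4 + 207*s^3 - 121*s^2 - 6*s + 13)
The result of step 4 is T(s) in lowest terms. Its denominator has leading coefficient 144; dividing the denominator through by 144 makes it monic.

Answer: s^5 + 17*s^4/6 + 23*s^3/16 - 121*s^2/144 - s/24 + 13/144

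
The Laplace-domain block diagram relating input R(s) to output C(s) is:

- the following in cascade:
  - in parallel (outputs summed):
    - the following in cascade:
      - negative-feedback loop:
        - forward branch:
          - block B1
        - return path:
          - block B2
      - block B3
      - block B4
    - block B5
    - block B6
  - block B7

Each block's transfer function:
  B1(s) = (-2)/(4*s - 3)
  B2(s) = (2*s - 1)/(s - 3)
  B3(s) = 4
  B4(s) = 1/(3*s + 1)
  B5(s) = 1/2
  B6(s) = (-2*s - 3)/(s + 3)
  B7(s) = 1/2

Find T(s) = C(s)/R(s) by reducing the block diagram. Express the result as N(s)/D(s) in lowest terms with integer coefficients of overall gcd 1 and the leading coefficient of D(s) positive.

Step 1: reduce the feedback loop with forward B1 and return B2: (6 - 2*s)/(4*s^2 - 19*s + 11)
Step 2: reduce the series chain [B1/(1+B1*B2)], B3, B4: (24 - 8*s)/(12*s^3 - 53*s^2 + 14*s + 11)
Step 3: reduce the parallel group ([B1/(1+B1*B2)]*B3*B4), B5, B6: (-36*s^4 + 123*s^3 + 101*s^2 - 75*s + 111)/(24*s^4 - 34*s^3 - 290*s^2 + 106*s + 66)
Step 4: reduce the series chain (([B1/(1+B1*B2)]*B3*B4)+B5+B6), B7: this yields T(s), and no further normalization is needed

Therefore the answer is (-36*s^4 + 123*s^3 + 101*s^2 - 75*s + 111)/(48*s^4 - 68*s^3 - 580*s^2 + 212*s + 132).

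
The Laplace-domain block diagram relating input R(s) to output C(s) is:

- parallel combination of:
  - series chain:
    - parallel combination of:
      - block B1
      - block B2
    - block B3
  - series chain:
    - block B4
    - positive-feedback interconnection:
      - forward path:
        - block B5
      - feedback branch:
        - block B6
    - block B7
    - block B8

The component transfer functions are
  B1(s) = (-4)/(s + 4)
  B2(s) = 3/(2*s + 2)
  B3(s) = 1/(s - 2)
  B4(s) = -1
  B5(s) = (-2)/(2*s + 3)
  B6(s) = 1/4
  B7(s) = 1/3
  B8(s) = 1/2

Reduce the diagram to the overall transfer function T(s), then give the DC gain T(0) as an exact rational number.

Step 1: combine B1, B2 in parallel: (4 - 5*s)/(2*s^2 + 10*s + 8)
Step 2: cascade (B1+B2), B3: (4 - 5*s)/(2*s^3 + 6*s^2 - 12*s - 16)
Step 3: apply the feedback formula to B5, B6: (-4)/(4*s + 7)
Step 4: series reduction of B4, [B5/(1-B5*B6)], B7, B8: 2/(12*s + 21)
Step 5: combine ((B1+B2)*B3), (B4*[B5/(1-B5*B6)]*B7*B8) in parallel: (4*s^3 - 48*s^2 - 81*s + 52)/(24*s^4 + 114*s^3 - 18*s^2 - 444*s - 336)
DC gain: substitute s = 0 into T(s) from step 5: T(0) = 52/(-336) = -13/84.

Hence the answer: -13/84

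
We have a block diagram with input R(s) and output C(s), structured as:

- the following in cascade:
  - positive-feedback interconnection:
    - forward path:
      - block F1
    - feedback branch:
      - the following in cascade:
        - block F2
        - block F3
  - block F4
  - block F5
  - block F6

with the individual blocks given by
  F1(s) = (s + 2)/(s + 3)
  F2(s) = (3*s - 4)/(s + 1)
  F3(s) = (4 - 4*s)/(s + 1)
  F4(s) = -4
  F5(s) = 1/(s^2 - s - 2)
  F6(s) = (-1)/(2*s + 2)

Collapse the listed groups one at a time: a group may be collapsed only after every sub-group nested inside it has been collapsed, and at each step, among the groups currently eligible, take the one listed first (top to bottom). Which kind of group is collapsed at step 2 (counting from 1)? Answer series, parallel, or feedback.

Reducing step by step:

Step 1: multiply F2, F3 (series)
Step 2: apply the feedback formula to F1, (F2*F3)
Step 3: multiply [F1/(1-F1*(F2*F3))], F4, F5, F6 (series)
The group at step 2 is a feedback group.

Answer: feedback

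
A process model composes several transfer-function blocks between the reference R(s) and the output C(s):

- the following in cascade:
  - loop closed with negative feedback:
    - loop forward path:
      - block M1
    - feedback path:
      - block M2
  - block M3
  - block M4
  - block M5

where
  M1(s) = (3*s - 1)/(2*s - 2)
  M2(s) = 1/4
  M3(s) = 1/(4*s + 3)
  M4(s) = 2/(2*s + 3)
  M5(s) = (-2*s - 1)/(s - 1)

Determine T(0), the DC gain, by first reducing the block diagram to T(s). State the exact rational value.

[1] collapse the loop (M1 forward, M2 return) gives (12*s - 4)/(11*s - 9)
[2] series reduction of [M1/(1+M1*M2)], M3, M4, M5 gives (-48*s^2 - 8*s + 8)/(88*s^4 + 38*s^3 - 189*s^2 - 18*s + 81)
That last expression is T(s); at s = 0 only the constant terms survive, so T(0) = 8/81.

Therefore the answer is 8/81.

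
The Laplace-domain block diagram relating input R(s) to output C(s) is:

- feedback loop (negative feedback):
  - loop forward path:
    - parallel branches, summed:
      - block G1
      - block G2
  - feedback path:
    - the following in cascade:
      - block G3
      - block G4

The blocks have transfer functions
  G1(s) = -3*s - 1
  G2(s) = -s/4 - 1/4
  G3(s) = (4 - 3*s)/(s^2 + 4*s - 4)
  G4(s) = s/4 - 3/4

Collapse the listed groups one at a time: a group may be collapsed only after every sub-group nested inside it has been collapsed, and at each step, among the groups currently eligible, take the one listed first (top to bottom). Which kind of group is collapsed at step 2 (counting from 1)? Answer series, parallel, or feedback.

Answer: series

Working:
Step 1: add G1, G2 (parallel)
Step 2: cascade G3, G4
Step 3: feedback reduction of (G1+G2), (G3*G4)
The group at step 2 is a series group.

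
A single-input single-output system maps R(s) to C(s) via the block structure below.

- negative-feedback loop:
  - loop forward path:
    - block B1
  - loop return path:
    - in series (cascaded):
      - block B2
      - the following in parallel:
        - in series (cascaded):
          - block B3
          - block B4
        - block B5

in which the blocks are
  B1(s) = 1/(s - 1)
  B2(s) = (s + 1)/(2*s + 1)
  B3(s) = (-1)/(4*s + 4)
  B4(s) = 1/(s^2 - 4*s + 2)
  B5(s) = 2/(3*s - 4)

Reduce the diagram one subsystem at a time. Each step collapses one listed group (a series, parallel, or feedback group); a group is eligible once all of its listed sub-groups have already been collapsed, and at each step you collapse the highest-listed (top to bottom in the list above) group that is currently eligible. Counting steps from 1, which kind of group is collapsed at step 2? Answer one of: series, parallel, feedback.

Step 1. series reduction of B3, B4
Step 2. parallel reduction of (B3*B4), B5
Step 3. reduce the series chain B2, ((B3*B4)+B5)
Step 4. collapse the loop (B1 forward, (B2*((B3*B4)+B5)) return)
So the answer for step 2 is parallel.

Hence the answer: parallel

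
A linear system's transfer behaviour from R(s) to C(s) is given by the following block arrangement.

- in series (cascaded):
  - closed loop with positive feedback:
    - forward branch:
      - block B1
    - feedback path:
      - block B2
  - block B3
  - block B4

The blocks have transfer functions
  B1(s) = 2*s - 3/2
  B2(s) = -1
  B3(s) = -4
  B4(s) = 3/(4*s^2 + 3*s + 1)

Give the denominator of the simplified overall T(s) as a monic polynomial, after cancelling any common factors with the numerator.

Reducing step by step:

1. feedback reduction of B1, B2 = (4*s - 3)/(4*s - 1)
2. multiply [B1/(1-B1*B2)], B3, B4 (series) = (36 - 48*s)/(16*s^3 + 8*s^2 + s - 1)
Step 2 gives the fully reduced T(s), with no common factor left to cancel. The denominator's leading coefficient is 16, so divide each of its coefficients by 16 to get the monic form.

Answer: s^3 + s^2/2 + s/16 - 1/16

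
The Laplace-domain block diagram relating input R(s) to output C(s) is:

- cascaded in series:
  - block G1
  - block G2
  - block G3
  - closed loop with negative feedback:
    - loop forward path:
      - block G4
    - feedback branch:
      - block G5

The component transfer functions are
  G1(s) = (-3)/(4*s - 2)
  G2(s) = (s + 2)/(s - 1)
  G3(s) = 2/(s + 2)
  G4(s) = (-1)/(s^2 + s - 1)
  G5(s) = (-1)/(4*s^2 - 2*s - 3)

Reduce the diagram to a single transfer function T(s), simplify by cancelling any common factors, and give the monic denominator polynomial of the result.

The answer is s^6 - s^5 - 5*s^4/2 + 27*s^3/8 + s^2/4 - 13*s/8 + 1/2.

Reasoning:
Step 1. reduce the feedback loop with forward G4 and return G5 gives (-4*s^2 + 2*s + 3)/(4*s^4 + 2*s^3 - 9*s^2 - s + 4)
Step 2. reduce the series chain G1, G2, G3, [G4/(1+G4*G5)] gives (12*s^2 - 6*s - 9)/(8*s^6 - 8*s^5 - 20*s^4 + 27*s^3 + 2*s^2 - 13*s + 4)
The result of step 2 is T(s) in lowest terms. Its denominator has leading coefficient 8; dividing the denominator through by 8 makes it monic.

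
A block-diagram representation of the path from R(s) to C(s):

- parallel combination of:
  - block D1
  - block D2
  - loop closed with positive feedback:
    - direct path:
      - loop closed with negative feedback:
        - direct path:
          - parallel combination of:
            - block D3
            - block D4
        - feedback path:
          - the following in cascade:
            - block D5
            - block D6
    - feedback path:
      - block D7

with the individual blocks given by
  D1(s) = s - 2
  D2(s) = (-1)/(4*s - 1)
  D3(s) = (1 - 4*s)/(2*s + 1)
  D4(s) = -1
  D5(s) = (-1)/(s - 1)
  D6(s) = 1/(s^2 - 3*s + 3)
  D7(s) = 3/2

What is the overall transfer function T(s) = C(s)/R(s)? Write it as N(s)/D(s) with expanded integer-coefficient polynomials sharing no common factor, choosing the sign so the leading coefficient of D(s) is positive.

Reducing step by step:

Step 1. reduce the parallel group D3, D4 = (-6*s)/(2*s + 1)
Step 2. cascade D5, D6 = (-1)/(s^3 - 4*s^2 + 6*s - 3)
Step 3. apply the feedback formula to (D3+D4), (D5*D6) = (-6*s^4 + 24*s^3 - 36*s^2 + 18*s)/(2*s^4 - 7*s^3 + 8*s^2 + 6*s - 3)
Step 4. apply the feedback formula to [(D3+D4)/(1+(D3+D4)*(D5*D6))], D7 = (-6*s^4 + 24*s^3 - 36*s^2 + 18*s)/(11*s^4 - 43*s^3 + 62*s^2 - 21*s - 3)
Step 5. parallel reduction of D1, D2, [[(D3+D4)/(1+(D3+D4)*(D5*D6))]/(1-[(D3+D4)/(1+(D3+D4)*(D5*D6))]*D7)], giving the overall T(s)

Answer: (44*s^6 - 295*s^5 + 748*s^4 - 853*s^3 + 347*s^2 - 12*s - 3)/(44*s^5 - 183*s^4 + 291*s^3 - 146*s^2 + 9*s + 3)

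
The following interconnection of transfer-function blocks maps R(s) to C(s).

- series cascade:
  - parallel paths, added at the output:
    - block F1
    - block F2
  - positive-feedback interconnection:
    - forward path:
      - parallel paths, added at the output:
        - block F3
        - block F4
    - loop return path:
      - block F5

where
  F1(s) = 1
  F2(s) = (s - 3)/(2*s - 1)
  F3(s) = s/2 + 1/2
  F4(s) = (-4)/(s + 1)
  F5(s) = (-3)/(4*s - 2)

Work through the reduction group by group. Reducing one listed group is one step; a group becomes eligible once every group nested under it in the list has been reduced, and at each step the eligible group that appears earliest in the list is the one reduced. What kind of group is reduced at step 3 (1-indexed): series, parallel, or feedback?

Answer: feedback

Working:
[1] parallel reduction of F1, F2
[2] add F3, F4 (parallel)
[3] feedback reduction of (F3+F4), F5
[4] reduce the series chain (F1+F2), [(F3+F4)/(1-(F3+F4)*F5)]
The group at step 3 is a feedback group.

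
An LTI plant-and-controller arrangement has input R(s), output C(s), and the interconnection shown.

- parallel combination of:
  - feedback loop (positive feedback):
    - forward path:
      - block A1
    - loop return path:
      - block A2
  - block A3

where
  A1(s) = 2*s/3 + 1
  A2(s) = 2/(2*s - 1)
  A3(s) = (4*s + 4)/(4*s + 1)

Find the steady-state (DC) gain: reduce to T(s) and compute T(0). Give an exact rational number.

[1] feedback reduction of A1, A2 = (4*s^2 + 4*s - 3)/(2*s - 9)
[2] combine [A1/(1-A1*A2)], A3 in parallel = (16*s^3 + 28*s^2 - 36*s - 39)/(8*s^2 - 34*s - 9)
Evaluating the step-2 result (the overall T(s)) at s = 0 gives T(0) = -39/(-9) = 13/3.

Final answer: 13/3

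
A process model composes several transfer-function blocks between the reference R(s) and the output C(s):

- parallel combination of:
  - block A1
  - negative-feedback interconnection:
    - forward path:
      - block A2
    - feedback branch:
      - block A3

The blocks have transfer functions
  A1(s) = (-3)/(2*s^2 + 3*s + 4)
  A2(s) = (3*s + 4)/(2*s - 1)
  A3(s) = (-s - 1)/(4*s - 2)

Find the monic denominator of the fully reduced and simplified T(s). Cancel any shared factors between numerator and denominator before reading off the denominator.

Answer: s^4 - 3*s^3/2 - 29*s^2/10 - 33*s/5 - 4/5

Working:
Step 1. collapse the loop (A2 forward, A3 return) = (12*s^2 + 10*s - 8)/(5*s^2 - 15*s - 2)
Step 2. combine A1, [A2/(1+A2*A3)] in parallel = (24*s^4 + 56*s^3 + 47*s^2 + 61*s - 26)/(10*s^4 - 15*s^3 - 29*s^2 - 66*s - 8)
Step 2 gives the fully reduced T(s), with no common factor left to cancel. The denominator's leading coefficient is 10, so divide each of its coefficients by 10 to get the monic form.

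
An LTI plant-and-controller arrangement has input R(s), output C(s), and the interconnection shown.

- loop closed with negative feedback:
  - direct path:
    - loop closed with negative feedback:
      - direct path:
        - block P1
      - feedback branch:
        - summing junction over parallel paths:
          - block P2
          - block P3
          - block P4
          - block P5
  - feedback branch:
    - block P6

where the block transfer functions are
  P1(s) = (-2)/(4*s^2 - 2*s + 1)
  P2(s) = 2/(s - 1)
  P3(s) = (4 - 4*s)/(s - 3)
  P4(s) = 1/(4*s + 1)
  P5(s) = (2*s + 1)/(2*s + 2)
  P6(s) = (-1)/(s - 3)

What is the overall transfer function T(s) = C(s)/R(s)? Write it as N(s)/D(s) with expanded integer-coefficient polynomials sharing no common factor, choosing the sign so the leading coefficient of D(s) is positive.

(1) sum the parallel branches P2, P3, P4, P5 = (-24*s^4 + 16*s^3 + 7*s^2 - 68*s - 11)/(8*s^4 - 22*s^3 - 14*s^2 + 22*s + 6)
(2) reduce the feedback loop with forward P1 and return (P2+P3+P4+P5) = (-8*s^4 + 22*s^3 + 14*s^2 - 22*s - 6)/(16*s^6 - 52*s^5 + 22*s^4 + 31*s^3 - 24*s^2 + 73*s + 14)
(3) reduce the feedback loop with forward [P1/(1+P1*(P2+P3+P4+P5))] and return P6, giving the overall T(s)

Hence the answer: (-8*s^4 + 22*s^3 + 14*s^2 - 22*s - 6)/(16*s^6 - 52*s^5 + 22*s^4 + 39*s^3 - 22*s^2 + 65*s + 12)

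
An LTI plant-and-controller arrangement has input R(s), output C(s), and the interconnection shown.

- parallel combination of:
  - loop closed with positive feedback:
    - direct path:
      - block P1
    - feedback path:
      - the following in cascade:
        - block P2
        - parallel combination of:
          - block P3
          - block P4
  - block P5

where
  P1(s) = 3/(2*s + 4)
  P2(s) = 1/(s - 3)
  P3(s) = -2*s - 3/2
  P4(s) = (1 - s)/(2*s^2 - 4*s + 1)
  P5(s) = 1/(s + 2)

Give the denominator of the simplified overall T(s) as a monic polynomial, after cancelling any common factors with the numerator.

Answer: s^5 + 2*s^4 - 29*s^3/4 - 21*s^2/4 + 127*s/8 - 21/4

Working:
[1] sum the parallel branches P3, P4; result (-8*s^3 + 10*s^2 + 6*s - 1)/(4*s^2 - 8*s + 2)
[2] series reduction of P2, (P3+P4); result (-8*s^3 + 10*s^2 + 6*s - 1)/(4*s^3 - 20*s^2 + 26*s - 6)
[3] collapse the loop (P1 forward, (P2*(P3+P4)) return); result (12*s^3 - 60*s^2 + 78*s - 18)/(8*s^4 - 58*s^2 + 74*s - 21)
[4] sum the parallel branches [P1/(1-P1*(P2*(P3+P4)))], P5; result (20*s^4 - 36*s^3 - 100*s^2 + 212*s - 57)/(8*s^5 + 16*s^4 - 58*s^3 - 42*s^2 + 127*s - 42)
That last expression is T(s), already simplified. Scaling its denominator by 1/8 (the reciprocal of the leading coefficient) yields the monic denominator.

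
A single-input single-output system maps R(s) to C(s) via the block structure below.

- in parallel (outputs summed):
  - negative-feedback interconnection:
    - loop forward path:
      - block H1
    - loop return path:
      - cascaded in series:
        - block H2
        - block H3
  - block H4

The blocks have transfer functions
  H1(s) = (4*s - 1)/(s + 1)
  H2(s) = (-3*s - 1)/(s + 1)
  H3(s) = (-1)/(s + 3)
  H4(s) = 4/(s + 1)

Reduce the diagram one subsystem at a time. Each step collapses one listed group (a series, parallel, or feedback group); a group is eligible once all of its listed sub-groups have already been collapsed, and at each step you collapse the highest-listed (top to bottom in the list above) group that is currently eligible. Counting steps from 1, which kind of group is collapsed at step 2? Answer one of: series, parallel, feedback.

Step 1 - cascade H2, H3
Step 2 - apply the feedback formula to H1, (H2*H3)
Step 3 - sum the parallel branches [H1/(1+H1*(H2*H3))], H4
So the answer for step 2 is feedback.

Answer: feedback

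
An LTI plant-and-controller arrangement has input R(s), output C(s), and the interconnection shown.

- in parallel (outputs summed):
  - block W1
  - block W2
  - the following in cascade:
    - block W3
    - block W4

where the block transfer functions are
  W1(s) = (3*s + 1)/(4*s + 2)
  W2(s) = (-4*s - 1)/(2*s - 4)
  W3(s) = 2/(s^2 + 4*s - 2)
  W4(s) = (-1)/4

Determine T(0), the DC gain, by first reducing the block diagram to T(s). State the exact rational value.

[1] cascade W3, W4, giving (-1)/(2*s^2 + 8*s - 4)
[2] add W1, W2, (W3*W4) (parallel), giving (-5*s^4 - 31*s^3 - 39*s^2 + 13*s + 8)/(4*s^4 + 10*s^3 - 36*s^2 - 4*s + 8)
DC gain: substitute s = 0 into T(s) from step 2: T(0) = 8/8 = 1.

Answer: 1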